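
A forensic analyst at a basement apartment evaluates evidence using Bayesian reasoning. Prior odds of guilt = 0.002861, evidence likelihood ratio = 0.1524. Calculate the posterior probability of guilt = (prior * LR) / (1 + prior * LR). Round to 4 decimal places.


Bayesian evidence evaluation:
Posterior odds = prior_odds * LR = 0.002861 * 0.1524 = 0.0004360164
Posterior probability = posterior_odds / (1 + posterior_odds)
= 0.0004360164 / (1 + 0.0004360164)
= 0.0004360164 / 1.0004360164
= 0.0004

0.0004


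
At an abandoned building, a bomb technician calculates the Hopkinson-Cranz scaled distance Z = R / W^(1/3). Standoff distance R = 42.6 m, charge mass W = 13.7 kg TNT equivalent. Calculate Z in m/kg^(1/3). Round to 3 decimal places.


Scaled distance calculation:
W^(1/3) = 13.7^(1/3) = 2.392803
Z = R / W^(1/3) = 42.6 / 2.392803
Z = 17.803 m/kg^(1/3)

17.803


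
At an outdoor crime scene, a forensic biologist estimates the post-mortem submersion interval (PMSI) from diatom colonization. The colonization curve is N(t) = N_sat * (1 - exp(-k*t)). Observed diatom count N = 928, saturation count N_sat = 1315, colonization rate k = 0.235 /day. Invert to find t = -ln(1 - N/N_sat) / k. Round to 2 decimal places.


PMSI from diatom colonization curve:
N / N_sat = 928 / 1315 = 0.705703
1 - N/N_sat = 0.294297
ln(1 - N/N_sat) = -1.223166
t = -ln(1 - N/N_sat) / k = -(-1.223166) / 0.235 = 5.20 days

5.20


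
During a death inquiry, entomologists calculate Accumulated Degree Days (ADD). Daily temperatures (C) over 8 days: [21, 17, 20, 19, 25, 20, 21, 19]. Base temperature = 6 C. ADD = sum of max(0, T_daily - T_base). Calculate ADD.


Computing ADD day by day:
Day 1: max(0, 21 - 6) = 15
Day 2: max(0, 17 - 6) = 11
Day 3: max(0, 20 - 6) = 14
Day 4: max(0, 19 - 6) = 13
Day 5: max(0, 25 - 6) = 19
Day 6: max(0, 20 - 6) = 14
Day 7: max(0, 21 - 6) = 15
Day 8: max(0, 19 - 6) = 13
Total ADD = 114

114


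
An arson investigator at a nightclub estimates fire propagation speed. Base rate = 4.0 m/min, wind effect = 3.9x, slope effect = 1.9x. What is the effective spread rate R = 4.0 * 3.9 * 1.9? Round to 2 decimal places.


Fire spread rate calculation:
R = R0 * wind_factor * slope_factor
= 4.0 * 3.9 * 1.9
= 15.6 * 1.9
= 29.64 m/min

29.64


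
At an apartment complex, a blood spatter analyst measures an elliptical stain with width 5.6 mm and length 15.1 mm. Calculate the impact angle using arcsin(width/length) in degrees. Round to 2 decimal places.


Blood spatter impact angle calculation:
width / length = 5.6 / 15.1 = 0.370861
angle = arcsin(0.370861)
angle = 21.77 degrees

21.77


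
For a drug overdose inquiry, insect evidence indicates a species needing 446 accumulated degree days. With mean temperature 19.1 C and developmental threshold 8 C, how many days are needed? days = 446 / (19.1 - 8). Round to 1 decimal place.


Insect development time:
Effective temperature = avg_temp - T_base = 19.1 - 8 = 11.1 C
Days = ADD / effective_temp = 446 / 11.1 = 40.2 days

40.2


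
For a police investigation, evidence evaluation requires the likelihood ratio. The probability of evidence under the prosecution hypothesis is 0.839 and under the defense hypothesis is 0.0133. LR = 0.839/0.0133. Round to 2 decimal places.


Likelihood ratio calculation:
LR = P(E|Hp) / P(E|Hd)
LR = 0.839 / 0.0133
LR = 63.08

63.08


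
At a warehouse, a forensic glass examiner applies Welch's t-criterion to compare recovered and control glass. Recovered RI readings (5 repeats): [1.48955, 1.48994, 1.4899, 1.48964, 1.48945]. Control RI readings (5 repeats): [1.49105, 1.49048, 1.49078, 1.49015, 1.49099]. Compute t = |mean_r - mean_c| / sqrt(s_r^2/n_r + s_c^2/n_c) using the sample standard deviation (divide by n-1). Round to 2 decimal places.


Welch's t-criterion for glass RI comparison:
Recovered mean = sum / n_r = 7.44848 / 5 = 1.489696
Control mean = sum / n_c = 7.45345 / 5 = 1.49069
Recovered sample variance s_r^2 = 4.653e-08
Control sample variance s_c^2 = 1.4085e-07
Welch SE (unpooled) = sqrt(s_r^2/n_r + s_c^2/n_c) = sqrt(9.306e-09 + 2.817e-08) = sqrt(3.7476e-08) = 0.000193587
|mean_r - mean_c| = 0.000994
t = 0.000994 / 0.000193587 = 5.13

5.13


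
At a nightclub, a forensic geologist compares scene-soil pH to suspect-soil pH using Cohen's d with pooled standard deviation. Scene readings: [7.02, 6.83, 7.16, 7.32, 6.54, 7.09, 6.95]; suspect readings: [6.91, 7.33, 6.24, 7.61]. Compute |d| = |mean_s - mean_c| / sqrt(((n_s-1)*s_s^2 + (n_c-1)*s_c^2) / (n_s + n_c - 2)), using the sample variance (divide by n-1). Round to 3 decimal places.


Pooled-variance Cohen's d for soil pH comparison:
Scene mean = 48.91 / 7 = 6.987143
Suspect mean = 28.09 / 4 = 7.0225
Scene sample variance s_s^2 = 0.063057
Suspect sample variance s_c^2 = 0.354892
Pooled variance = ((n_s-1)*s_s^2 + (n_c-1)*s_c^2) / (n_s + n_c - 2) = 0.160335
Pooled SD = sqrt(0.160335) = 0.400419
Mean difference = -0.035357
|d| = |-0.035357| / 0.400419 = 0.088

0.088


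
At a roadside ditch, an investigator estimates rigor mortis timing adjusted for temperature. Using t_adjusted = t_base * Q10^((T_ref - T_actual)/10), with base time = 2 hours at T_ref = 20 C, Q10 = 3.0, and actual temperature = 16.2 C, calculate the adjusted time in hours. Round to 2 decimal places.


Rigor mortis time adjustment:
Exponent = (T_ref - T_actual) / 10 = (20 - 16.2) / 10 = 0.38
Q10 factor = 3.0^0.38 = 1.51812
t_adjusted = 2 * 1.51812 = 3.04 hours

3.04


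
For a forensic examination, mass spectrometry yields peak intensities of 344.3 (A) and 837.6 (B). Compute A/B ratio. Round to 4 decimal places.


Spectral peak ratio:
Peak A = 344.3 counts
Peak B = 837.6 counts
Ratio = 344.3 / 837.6 = 0.4111

0.4111


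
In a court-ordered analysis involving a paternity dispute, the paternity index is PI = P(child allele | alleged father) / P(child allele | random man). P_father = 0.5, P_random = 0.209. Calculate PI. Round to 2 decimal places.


Paternity Index calculation:
PI = P(allele|father) / P(allele|random)
PI = 0.5 / 0.209
PI = 2.39

2.39


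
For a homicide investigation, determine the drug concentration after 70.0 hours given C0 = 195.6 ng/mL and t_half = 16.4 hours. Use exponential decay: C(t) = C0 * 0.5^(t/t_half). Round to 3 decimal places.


Drug concentration decay:
Number of half-lives = t / t_half = 70.0 / 16.4 = 4.268293
Decay factor = 0.5^4.268293 = 0.05189384
C(t) = 195.6 * 0.05189384 = 10.150 ng/mL

10.150


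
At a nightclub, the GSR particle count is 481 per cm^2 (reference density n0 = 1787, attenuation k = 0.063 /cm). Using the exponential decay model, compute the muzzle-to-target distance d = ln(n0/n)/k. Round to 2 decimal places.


GSR distance calculation:
n0/n = 1787 / 481 = 3.715177
ln(n0/n) = 1.312426
d = 1.312426 / 0.063 = 20.83 cm

20.83


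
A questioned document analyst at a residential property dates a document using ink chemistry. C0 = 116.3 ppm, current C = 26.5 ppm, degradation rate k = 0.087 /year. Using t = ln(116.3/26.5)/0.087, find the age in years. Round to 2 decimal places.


Document age estimation:
C0/C = 116.3 / 26.5 = 4.388679
ln(C0/C) = 1.479028
t = 1.479028 / 0.087 = 17.00 years

17.00


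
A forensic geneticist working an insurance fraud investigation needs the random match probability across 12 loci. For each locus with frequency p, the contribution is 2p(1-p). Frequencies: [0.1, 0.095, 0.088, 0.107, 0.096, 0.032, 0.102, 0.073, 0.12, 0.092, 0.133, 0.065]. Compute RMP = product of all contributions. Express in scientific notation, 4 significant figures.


Computing RMP for 12 loci:
Locus 1: 2 * 0.1 * 0.9 = 0.18
Locus 2: 2 * 0.095 * 0.905 = 0.17195
Locus 3: 2 * 0.088 * 0.912 = 0.160512
Locus 4: 2 * 0.107 * 0.893 = 0.191102
Locus 5: 2 * 0.096 * 0.904 = 0.173568
Locus 6: 2 * 0.032 * 0.968 = 0.061952
Locus 7: 2 * 0.102 * 0.898 = 0.183192
Locus 8: 2 * 0.073 * 0.927 = 0.135342
Locus 9: 2 * 0.12 * 0.88 = 0.2112
Locus 10: 2 * 0.092 * 0.908 = 0.167072
Locus 11: 2 * 0.133 * 0.867 = 0.230622
Locus 12: 2 * 0.065 * 0.935 = 0.12155
RMP = 2.504e-10

2.504e-10


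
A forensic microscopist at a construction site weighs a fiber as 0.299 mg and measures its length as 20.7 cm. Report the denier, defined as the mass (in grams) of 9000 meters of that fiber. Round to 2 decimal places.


Denier calculation:
Mass in grams = 0.299 mg / 1000 = 0.000299 g
Length in meters = 20.7 cm / 100 = 0.207 m
Linear density = mass / length = 0.000299 / 0.207 = 0.00144444 g/m
Denier = (g/m) * 9000 = 0.00144444 * 9000 = 13.00

13.00


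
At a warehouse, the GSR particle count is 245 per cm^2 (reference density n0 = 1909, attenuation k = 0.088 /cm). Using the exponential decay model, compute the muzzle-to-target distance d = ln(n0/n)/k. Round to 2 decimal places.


GSR distance calculation:
n0/n = 1909 / 245 = 7.791837
ln(n0/n) = 2.053077
d = 2.053077 / 0.088 = 23.33 cm

23.33


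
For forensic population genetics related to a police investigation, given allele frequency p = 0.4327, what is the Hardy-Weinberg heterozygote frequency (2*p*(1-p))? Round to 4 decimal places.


Hardy-Weinberg heterozygote frequency:
q = 1 - p = 1 - 0.4327 = 0.5673
2pq = 2 * 0.4327 * 0.5673 = 0.4909

0.4909


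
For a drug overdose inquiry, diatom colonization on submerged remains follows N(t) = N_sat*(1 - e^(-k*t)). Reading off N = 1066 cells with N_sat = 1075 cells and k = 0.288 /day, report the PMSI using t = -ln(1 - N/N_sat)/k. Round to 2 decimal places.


PMSI from diatom colonization curve:
N / N_sat = 1066 / 1075 = 0.991628
1 - N/N_sat = 0.008372
ln(1 - N/N_sat) = -4.782862
t = -ln(1 - N/N_sat) / k = -(-4.782862) / 0.288 = 16.61 days

16.61


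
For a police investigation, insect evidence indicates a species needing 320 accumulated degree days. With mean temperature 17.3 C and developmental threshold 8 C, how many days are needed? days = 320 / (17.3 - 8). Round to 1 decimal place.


Insect development time:
Effective temperature = avg_temp - T_base = 17.3 - 8 = 9.3 C
Days = ADD / effective_temp = 320 / 9.3 = 34.4 days

34.4


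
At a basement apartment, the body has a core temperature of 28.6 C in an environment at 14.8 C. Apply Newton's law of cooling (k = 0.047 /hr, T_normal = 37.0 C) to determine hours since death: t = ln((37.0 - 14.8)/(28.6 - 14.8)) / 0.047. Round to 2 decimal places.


Using Newton's law of cooling:
t = ln((T_normal - T_ambient) / (T_body - T_ambient)) / k
T_normal - T_ambient = 22.2
T_body - T_ambient = 13.8
Ratio = 1.608696
ln(ratio) = 0.475424
t = 0.475424 / 0.047 = 10.12 hours

10.12


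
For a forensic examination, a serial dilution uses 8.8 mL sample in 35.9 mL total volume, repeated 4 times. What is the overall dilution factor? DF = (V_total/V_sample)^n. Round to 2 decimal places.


Dilution factor calculation:
Single dilution = V_total / V_sample = 35.9 / 8.8 ≈ 4.079545
Number of dilutions = 4
Total DF = (35.9 / 8.8)^4 (full precision, rounded at the end) = 276.98

276.98


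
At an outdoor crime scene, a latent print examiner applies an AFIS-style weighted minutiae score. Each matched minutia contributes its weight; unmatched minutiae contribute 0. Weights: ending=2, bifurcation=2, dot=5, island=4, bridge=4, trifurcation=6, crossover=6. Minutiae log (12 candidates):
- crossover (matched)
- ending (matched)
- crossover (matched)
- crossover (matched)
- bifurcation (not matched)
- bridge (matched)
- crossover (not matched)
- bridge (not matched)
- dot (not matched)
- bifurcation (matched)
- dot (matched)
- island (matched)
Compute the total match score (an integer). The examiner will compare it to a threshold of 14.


Weighted minutiae match score:
  crossover: matched, +6 (running total 6)
  ending: matched, +2 (running total 8)
  crossover: matched, +6 (running total 14)
  crossover: matched, +6 (running total 20)
  bifurcation: not matched, +0
  bridge: matched, +4 (running total 24)
  crossover: not matched, +0
  bridge: not matched, +0
  dot: not matched, +0
  bifurcation: matched, +2 (running total 26)
  dot: matched, +5 (running total 31)
  island: matched, +4 (running total 35)
Total score = 35
Threshold = 14; verdict = identification

35


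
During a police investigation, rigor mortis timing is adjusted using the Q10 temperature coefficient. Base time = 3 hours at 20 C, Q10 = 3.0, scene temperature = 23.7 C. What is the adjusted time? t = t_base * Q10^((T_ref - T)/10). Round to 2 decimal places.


Rigor mortis time adjustment:
Exponent = (T_ref - T_actual) / 10 = (20 - 23.7) / 10 = -0.37
Q10 factor = 3.0^-0.37 = 0.66599
t_adjusted = 3 * 0.66599 = 2.00 hours

2.00


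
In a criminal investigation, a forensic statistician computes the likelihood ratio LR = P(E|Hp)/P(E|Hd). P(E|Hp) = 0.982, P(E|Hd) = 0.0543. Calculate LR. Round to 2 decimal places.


Likelihood ratio calculation:
LR = P(E|Hp) / P(E|Hd)
LR = 0.982 / 0.0543
LR = 18.08

18.08


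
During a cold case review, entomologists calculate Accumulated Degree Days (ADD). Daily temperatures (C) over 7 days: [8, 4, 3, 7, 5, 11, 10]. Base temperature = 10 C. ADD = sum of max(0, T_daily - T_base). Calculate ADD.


Computing ADD day by day:
Day 1: max(0, 8 - 10) = 0
Day 2: max(0, 4 - 10) = 0
Day 3: max(0, 3 - 10) = 0
Day 4: max(0, 7 - 10) = 0
Day 5: max(0, 5 - 10) = 0
Day 6: max(0, 11 - 10) = 1
Day 7: max(0, 10 - 10) = 0
Total ADD = 1

1


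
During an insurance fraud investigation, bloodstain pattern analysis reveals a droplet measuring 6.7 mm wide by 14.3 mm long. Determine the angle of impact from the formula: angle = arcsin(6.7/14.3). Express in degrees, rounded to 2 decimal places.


Blood spatter impact angle calculation:
width / length = 6.7 / 14.3 = 0.468531
angle = arcsin(0.468531)
angle = 27.94 degrees

27.94


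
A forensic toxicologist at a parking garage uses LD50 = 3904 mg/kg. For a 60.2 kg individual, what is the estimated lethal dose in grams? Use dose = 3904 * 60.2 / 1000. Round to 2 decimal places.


Lethal dose calculation:
Lethal dose = LD50 * body_weight / 1000
= 3904 * 60.2 / 1000
= 235020.8 / 1000
= 235.02 g

235.02


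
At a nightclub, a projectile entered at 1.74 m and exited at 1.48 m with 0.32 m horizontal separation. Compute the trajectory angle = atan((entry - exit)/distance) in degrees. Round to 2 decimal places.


Bullet trajectory angle:
Height difference = 1.74 - 1.48 = 0.26 m
angle = atan(0.26 / 0.32)
angle = atan(0.8125)
angle = 39.09 degrees

39.09


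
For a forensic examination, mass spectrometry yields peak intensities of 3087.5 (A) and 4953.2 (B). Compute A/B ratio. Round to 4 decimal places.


Spectral peak ratio:
Peak A = 3087.5 counts
Peak B = 4953.2 counts
Ratio = 3087.5 / 4953.2 = 0.6233

0.6233


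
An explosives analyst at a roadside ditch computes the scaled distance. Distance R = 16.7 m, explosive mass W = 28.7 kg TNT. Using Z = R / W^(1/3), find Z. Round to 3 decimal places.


Scaled distance calculation:
W^(1/3) = 28.7^(1/3) = 3.061686
Z = R / W^(1/3) = 16.7 / 3.061686
Z = 5.455 m/kg^(1/3)

5.455


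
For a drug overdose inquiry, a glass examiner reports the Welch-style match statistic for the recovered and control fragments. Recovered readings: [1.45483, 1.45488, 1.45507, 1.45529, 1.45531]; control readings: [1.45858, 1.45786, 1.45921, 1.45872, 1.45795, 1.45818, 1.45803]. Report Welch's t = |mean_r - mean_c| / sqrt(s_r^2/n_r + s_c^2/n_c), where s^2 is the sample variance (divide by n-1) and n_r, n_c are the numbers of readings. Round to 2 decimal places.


Welch's t-criterion for glass RI comparison:
Recovered mean = sum / n_r = 7.27538 / 5 = 1.455076
Control mean = sum / n_c = 10.20853 / 7 = 1.4583614
Recovered sample variance s_r^2 = 4.988e-08
Control sample variance s_c^2 = 2.43314e-07
Welch SE (unpooled) = sqrt(s_r^2/n_r + s_c^2/n_c) = sqrt(9.976e-09 + 3.47592e-08) = sqrt(4.47352e-08) = 0.000211507
|mean_r - mean_c| = 0.00328543
t = 0.00328543 / 0.000211507 = 15.53

15.53


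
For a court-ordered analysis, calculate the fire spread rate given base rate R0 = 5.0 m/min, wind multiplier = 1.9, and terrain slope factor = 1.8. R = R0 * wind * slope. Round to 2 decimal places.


Fire spread rate calculation:
R = R0 * wind_factor * slope_factor
= 5.0 * 1.9 * 1.8
= 9.5 * 1.8
= 17.10 m/min

17.10


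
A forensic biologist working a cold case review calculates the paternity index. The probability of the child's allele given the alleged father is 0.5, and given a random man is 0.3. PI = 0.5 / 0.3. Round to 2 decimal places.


Paternity Index calculation:
PI = P(allele|father) / P(allele|random)
PI = 0.5 / 0.3
PI = 1.67

1.67


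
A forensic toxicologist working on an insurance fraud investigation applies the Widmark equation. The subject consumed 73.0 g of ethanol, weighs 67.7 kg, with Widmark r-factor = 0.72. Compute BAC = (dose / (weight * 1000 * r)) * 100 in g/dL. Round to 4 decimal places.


Applying the Widmark formula:
BAC = (dose_g / (body_wt * 1000 * r)) * 100
Denominator = 67.7 * 1000 * 0.72 = 48744
BAC = (73.0 / 48744) * 100
BAC = 0.1498 g/dL

0.1498


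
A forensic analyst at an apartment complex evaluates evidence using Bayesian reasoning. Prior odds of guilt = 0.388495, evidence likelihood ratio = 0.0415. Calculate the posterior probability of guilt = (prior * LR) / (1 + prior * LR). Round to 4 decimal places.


Bayesian evidence evaluation:
Posterior odds = prior_odds * LR = 0.388495 * 0.0415 = 0.01612254
Posterior probability = posterior_odds / (1 + posterior_odds)
= 0.01612254 / (1 + 0.01612254)
= 0.01612254 / 1.01612254
= 0.0159

0.0159


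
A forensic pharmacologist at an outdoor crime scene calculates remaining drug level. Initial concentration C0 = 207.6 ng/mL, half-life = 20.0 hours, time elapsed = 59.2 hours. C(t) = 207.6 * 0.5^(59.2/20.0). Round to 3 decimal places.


Drug concentration decay:
Number of half-lives = t / t_half = 59.2 / 20.0 = 2.96
Decay factor = 0.5^2.96 = 0.12851423
C(t) = 207.6 * 0.12851423 = 26.680 ng/mL

26.680


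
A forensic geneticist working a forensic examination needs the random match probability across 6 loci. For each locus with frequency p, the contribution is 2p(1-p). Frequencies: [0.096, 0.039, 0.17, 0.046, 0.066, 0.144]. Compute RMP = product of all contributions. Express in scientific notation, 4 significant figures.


Computing RMP for 6 loci:
Locus 1: 2 * 0.096 * 0.904 = 0.173568
Locus 2: 2 * 0.039 * 0.961 = 0.074958
Locus 3: 2 * 0.17 * 0.83 = 0.2822
Locus 4: 2 * 0.046 * 0.954 = 0.087768
Locus 5: 2 * 0.066 * 0.934 = 0.123288
Locus 6: 2 * 0.144 * 0.856 = 0.246528
RMP = 9.794e-06

9.794e-06


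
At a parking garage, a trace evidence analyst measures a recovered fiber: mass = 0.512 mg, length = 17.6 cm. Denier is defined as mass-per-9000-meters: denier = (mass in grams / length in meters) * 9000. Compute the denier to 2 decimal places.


Denier calculation:
Mass in grams = 0.512 mg / 1000 = 0.000512 g
Length in meters = 17.6 cm / 100 = 0.176 m
Linear density = mass / length = 0.000512 / 0.176 = 0.00290909 g/m
Denier = (g/m) * 9000 = 0.00290909 * 9000 = 26.18

26.18


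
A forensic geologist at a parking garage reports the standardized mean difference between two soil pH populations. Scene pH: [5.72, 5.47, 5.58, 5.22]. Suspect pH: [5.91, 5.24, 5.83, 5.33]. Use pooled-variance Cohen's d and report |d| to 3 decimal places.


Pooled-variance Cohen's d for soil pH comparison:
Scene mean = 21.99 / 4 = 5.4975
Suspect mean = 22.31 / 4 = 5.5775
Scene sample variance s_s^2 = 0.044692
Suspect sample variance s_c^2 = 0.116492
Pooled variance = ((n_s-1)*s_s^2 + (n_c-1)*s_c^2) / (n_s + n_c - 2) = 0.080592
Pooled SD = sqrt(0.080592) = 0.283887
Mean difference = -0.08
|d| = |-0.08| / 0.283887 = 0.282

0.282


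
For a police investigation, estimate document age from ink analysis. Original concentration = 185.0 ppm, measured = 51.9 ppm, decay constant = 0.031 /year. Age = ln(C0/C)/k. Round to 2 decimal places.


Document age estimation:
C0/C = 185.0 / 51.9 = 3.564547
ln(C0/C) = 1.271037
t = 1.271037 / 0.031 = 41.00 years

41.00


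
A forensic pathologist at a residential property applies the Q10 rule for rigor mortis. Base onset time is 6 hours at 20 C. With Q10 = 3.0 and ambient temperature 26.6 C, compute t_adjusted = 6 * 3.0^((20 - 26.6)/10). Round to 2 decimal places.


Rigor mortis time adjustment:
Exponent = (T_ref - T_actual) / 10 = (20 - 26.6) / 10 = -0.66
Q10 factor = 3.0^-0.66 = 0.48428
t_adjusted = 6 * 0.48428 = 2.91 hours

2.91


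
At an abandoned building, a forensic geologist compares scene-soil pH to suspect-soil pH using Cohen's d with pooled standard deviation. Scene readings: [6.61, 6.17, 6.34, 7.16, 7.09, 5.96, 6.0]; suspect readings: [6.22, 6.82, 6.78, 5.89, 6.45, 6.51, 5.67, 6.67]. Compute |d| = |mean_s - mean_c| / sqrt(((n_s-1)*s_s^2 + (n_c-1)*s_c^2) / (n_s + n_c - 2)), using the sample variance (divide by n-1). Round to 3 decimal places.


Pooled-variance Cohen's d for soil pH comparison:
Scene mean = 45.33 / 7 = 6.475714
Suspect mean = 51.01 / 8 = 6.37625
Scene sample variance s_s^2 = 0.244629
Suspect sample variance s_c^2 = 0.175598
Pooled variance = ((n_s-1)*s_s^2 + (n_c-1)*s_c^2) / (n_s + n_c - 2) = 0.207458
Pooled SD = sqrt(0.207458) = 0.455476
Mean difference = 0.099464
|d| = |0.099464| / 0.455476 = 0.218

0.218


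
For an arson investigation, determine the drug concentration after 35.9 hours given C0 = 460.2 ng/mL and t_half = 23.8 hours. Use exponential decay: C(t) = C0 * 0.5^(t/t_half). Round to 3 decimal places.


Drug concentration decay:
Number of half-lives = t / t_half = 35.9 / 23.8 = 1.508403
Decay factor = 0.5^1.508403 = 0.3515001
C(t) = 460.2 * 0.3515001 = 161.760 ng/mL

161.760


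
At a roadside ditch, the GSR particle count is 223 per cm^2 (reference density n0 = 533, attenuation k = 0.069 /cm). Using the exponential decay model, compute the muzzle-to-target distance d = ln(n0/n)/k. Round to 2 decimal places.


GSR distance calculation:
n0/n = 533 / 223 = 2.390135
ln(n0/n) = 0.87135
d = 0.87135 / 0.069 = 12.63 cm

12.63


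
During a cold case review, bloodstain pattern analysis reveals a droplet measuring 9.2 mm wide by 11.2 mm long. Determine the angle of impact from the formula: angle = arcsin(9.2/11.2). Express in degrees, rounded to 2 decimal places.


Blood spatter impact angle calculation:
width / length = 9.2 / 11.2 = 0.821429
angle = arcsin(0.821429)
angle = 55.23 degrees

55.23


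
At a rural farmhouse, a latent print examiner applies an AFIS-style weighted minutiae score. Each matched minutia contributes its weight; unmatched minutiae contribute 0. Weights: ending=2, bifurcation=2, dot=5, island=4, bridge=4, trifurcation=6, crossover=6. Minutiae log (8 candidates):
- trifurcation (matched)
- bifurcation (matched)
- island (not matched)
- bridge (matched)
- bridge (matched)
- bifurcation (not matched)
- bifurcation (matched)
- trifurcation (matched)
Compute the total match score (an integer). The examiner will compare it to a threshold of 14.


Weighted minutiae match score:
  trifurcation: matched, +6 (running total 6)
  bifurcation: matched, +2 (running total 8)
  island: not matched, +0
  bridge: matched, +4 (running total 12)
  bridge: matched, +4 (running total 16)
  bifurcation: not matched, +0
  bifurcation: matched, +2 (running total 18)
  trifurcation: matched, +6 (running total 24)
Total score = 24
Threshold = 14; verdict = identification

24


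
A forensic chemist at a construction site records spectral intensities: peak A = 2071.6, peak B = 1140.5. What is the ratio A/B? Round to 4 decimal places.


Spectral peak ratio:
Peak A = 2071.6 counts
Peak B = 1140.5 counts
Ratio = 2071.6 / 1140.5 = 1.8164

1.8164


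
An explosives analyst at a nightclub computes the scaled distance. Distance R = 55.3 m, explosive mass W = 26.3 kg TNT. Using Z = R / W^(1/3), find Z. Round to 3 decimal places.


Scaled distance calculation:
W^(1/3) = 26.3^(1/3) = 2.973847
Z = R / W^(1/3) = 55.3 / 2.973847
Z = 18.595 m/kg^(1/3)

18.595


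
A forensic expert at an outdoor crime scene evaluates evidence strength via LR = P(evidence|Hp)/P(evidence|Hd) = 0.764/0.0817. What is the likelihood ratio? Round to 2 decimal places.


Likelihood ratio calculation:
LR = P(E|Hp) / P(E|Hd)
LR = 0.764 / 0.0817
LR = 9.35

9.35


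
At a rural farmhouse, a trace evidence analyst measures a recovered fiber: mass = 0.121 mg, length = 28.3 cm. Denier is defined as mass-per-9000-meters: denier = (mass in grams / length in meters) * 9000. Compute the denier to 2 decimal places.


Denier calculation:
Mass in grams = 0.121 mg / 1000 = 0.000121 g
Length in meters = 28.3 cm / 100 = 0.283 m
Linear density = mass / length = 0.000121 / 0.283 = 0.00042756 g/m
Denier = (g/m) * 9000 = 0.00042756 * 9000 = 3.85

3.85


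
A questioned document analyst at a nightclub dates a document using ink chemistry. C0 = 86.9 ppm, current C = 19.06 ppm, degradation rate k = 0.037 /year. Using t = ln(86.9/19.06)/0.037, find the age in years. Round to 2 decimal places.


Document age estimation:
C0/C = 86.9 / 19.06 = 4.559286
ln(C0/C) = 1.517166
t = 1.517166 / 0.037 = 41.00 years

41.00


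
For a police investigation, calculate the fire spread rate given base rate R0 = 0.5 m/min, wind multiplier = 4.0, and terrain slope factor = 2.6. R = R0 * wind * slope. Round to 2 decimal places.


Fire spread rate calculation:
R = R0 * wind_factor * slope_factor
= 0.5 * 4.0 * 2.6
= 2 * 2.6
= 5.20 m/min

5.20


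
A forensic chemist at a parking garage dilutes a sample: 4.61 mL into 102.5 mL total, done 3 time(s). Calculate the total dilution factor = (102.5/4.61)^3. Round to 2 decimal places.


Dilution factor calculation:
Single dilution = V_total / V_sample = 102.5 / 4.61 ≈ 22.234273
Number of dilutions = 3
Total DF = (102.5 / 4.61)^3 (full precision, rounded at the end) = 10991.80

10991.80


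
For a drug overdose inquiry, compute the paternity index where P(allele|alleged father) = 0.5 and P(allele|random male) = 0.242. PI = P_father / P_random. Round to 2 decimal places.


Paternity Index calculation:
PI = P(allele|father) / P(allele|random)
PI = 0.5 / 0.242
PI = 2.07

2.07


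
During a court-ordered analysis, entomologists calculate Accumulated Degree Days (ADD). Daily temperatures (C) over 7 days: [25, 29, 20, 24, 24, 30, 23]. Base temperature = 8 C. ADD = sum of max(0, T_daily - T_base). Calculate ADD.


Computing ADD day by day:
Day 1: max(0, 25 - 8) = 17
Day 2: max(0, 29 - 8) = 21
Day 3: max(0, 20 - 8) = 12
Day 4: max(0, 24 - 8) = 16
Day 5: max(0, 24 - 8) = 16
Day 6: max(0, 30 - 8) = 22
Day 7: max(0, 23 - 8) = 15
Total ADD = 119

119


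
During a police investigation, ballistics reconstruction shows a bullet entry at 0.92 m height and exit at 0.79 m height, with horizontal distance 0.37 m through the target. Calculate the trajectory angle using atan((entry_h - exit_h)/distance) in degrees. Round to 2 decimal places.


Bullet trajectory angle:
Height difference = 0.92 - 0.79 = 0.13 m
angle = atan(0.13 / 0.37)
angle = atan(0.351351)
angle = 19.36 degrees

19.36


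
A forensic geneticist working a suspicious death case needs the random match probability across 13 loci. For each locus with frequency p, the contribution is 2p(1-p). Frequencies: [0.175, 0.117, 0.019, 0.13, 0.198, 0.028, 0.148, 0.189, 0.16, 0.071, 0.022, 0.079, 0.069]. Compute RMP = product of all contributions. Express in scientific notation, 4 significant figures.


Computing RMP for 13 loci:
Locus 1: 2 * 0.175 * 0.825 = 0.28875
Locus 2: 2 * 0.117 * 0.883 = 0.206622
Locus 3: 2 * 0.019 * 0.981 = 0.037278
Locus 4: 2 * 0.13 * 0.87 = 0.2262
Locus 5: 2 * 0.198 * 0.802 = 0.317592
Locus 6: 2 * 0.028 * 0.972 = 0.054432
Locus 7: 2 * 0.148 * 0.852 = 0.252192
Locus 8: 2 * 0.189 * 0.811 = 0.306558
Locus 9: 2 * 0.16 * 0.84 = 0.2688
Locus 10: 2 * 0.071 * 0.929 = 0.131918
Locus 11: 2 * 0.022 * 0.978 = 0.043032
Locus 12: 2 * 0.079 * 0.921 = 0.145518
Locus 13: 2 * 0.069 * 0.931 = 0.128478
RMP = 1.918e-11

1.918e-11


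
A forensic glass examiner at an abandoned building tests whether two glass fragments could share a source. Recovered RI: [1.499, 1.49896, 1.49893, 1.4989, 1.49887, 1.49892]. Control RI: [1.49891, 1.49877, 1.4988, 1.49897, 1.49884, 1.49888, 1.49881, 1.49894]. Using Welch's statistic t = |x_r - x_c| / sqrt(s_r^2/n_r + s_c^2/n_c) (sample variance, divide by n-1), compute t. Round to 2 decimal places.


Welch's t-criterion for glass RI comparison:
Recovered mean = sum / n_r = 8.99358 / 6 = 1.49893
Control mean = sum / n_c = 11.99092 / 8 = 1.498865
Recovered sample variance s_r^2 = 2.08e-09
Control sample variance s_c^2 = 5.11429e-09
Welch SE (unpooled) = sqrt(s_r^2/n_r + s_c^2/n_c) = sqrt(3.46667e-10 + 6.39286e-10) = sqrt(9.85953e-10) = 3.13999e-05
|mean_r - mean_c| = 6.5e-05
t = 6.5e-05 / 3.13999e-05 = 2.07

2.07


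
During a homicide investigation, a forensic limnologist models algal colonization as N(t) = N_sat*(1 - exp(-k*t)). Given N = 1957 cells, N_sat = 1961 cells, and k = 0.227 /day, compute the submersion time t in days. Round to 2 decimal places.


PMSI from diatom colonization curve:
N / N_sat = 1957 / 1961 = 0.99796
1 - N/N_sat = 0.00204
ln(1 - N/N_sat) = -6.194805
t = -ln(1 - N/N_sat) / k = -(-6.194805) / 0.227 = 27.29 days

27.29


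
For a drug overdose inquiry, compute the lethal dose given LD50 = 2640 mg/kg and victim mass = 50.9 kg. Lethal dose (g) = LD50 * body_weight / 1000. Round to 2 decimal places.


Lethal dose calculation:
Lethal dose = LD50 * body_weight / 1000
= 2640 * 50.9 / 1000
= 134376 / 1000
= 134.38 g

134.38


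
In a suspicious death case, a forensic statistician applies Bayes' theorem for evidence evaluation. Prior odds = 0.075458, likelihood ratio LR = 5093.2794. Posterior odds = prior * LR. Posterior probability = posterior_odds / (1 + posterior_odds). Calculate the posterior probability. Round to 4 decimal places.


Bayesian evidence evaluation:
Posterior odds = prior_odds * LR = 0.075458 * 5093.2794 = 384.3287
Posterior probability = posterior_odds / (1 + posterior_odds)
= 384.3287 / (1 + 384.3287)
= 384.3287 / 385.3287
= 0.9974

0.9974


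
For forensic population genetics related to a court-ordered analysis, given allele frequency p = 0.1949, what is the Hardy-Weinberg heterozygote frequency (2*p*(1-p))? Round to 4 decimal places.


Hardy-Weinberg heterozygote frequency:
q = 1 - p = 1 - 0.1949 = 0.8051
2pq = 2 * 0.1949 * 0.8051 = 0.3138

0.3138


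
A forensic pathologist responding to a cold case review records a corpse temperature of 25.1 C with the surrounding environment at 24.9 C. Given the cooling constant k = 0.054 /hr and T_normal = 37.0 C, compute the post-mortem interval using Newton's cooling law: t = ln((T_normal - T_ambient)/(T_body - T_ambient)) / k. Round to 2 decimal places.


Using Newton's law of cooling:
t = ln((T_normal - T_ambient) / (T_body - T_ambient)) / k
T_normal - T_ambient = 12.1
T_body - T_ambient = 0.2
Ratio = 60.5
ln(ratio) = 4.102643
t = 4.102643 / 0.054 = 75.97 hours

75.97


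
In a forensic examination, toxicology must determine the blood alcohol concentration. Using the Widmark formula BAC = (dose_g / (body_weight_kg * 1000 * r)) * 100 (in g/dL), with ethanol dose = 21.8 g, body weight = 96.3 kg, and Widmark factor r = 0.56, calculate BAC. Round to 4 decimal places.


Applying the Widmark formula:
BAC = (dose_g / (body_wt * 1000 * r)) * 100
Denominator = 96.3 * 1000 * 0.56 = 53928
BAC = (21.8 / 53928) * 100
BAC = 0.0404 g/dL

0.0404


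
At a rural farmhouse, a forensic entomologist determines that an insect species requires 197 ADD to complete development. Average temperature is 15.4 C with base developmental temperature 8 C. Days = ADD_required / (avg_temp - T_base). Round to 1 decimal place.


Insect development time:
Effective temperature = avg_temp - T_base = 15.4 - 8 = 7.4 C
Days = ADD / effective_temp = 197 / 7.4 = 26.6 days

26.6


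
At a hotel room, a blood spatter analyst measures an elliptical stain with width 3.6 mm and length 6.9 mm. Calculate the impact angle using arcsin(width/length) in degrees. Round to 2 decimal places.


Blood spatter impact angle calculation:
width / length = 3.6 / 6.9 = 0.521739
angle = arcsin(0.521739)
angle = 31.45 degrees

31.45


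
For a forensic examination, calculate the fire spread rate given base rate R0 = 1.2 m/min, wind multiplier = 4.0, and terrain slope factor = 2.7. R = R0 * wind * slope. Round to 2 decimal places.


Fire spread rate calculation:
R = R0 * wind_factor * slope_factor
= 1.2 * 4.0 * 2.7
= 4.8 * 2.7
= 12.96 m/min

12.96


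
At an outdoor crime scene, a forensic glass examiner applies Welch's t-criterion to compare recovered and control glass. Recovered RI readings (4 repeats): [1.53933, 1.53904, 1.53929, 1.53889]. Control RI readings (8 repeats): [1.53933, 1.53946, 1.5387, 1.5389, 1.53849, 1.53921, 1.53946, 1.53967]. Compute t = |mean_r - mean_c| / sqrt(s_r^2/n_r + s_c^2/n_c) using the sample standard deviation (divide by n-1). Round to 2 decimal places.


Welch's t-criterion for glass RI comparison:
Recovered mean = sum / n_r = 6.15655 / 4 = 1.5391375
Control mean = sum / n_c = 12.31322 / 8 = 1.5391525
Recovered sample variance s_r^2 = 4.36917e-08
Control sample variance s_c^2 = 1.71307e-07
Welch SE (unpooled) = sqrt(s_r^2/n_r + s_c^2/n_c) = sqrt(1.09229e-08 + 2.14134e-08) = sqrt(3.23363e-08) = 0.000179823
|mean_r - mean_c| = 1.5e-05
t = 1.5e-05 / 0.000179823 = 0.08

0.08


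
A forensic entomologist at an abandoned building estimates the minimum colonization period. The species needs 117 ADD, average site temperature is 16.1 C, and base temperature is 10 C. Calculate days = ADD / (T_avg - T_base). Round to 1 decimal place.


Insect development time:
Effective temperature = avg_temp - T_base = 16.1 - 10 = 6.1 C
Days = ADD / effective_temp = 117 / 6.1 = 19.2 days

19.2


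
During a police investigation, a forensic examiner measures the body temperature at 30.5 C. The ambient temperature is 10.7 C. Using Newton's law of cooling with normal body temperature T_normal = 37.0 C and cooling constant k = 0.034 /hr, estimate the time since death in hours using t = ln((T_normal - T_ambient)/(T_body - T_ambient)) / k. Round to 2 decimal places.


Using Newton's law of cooling:
t = ln((T_normal - T_ambient) / (T_body - T_ambient)) / k
T_normal - T_ambient = 26.3
T_body - T_ambient = 19.8
Ratio = 1.328283
ln(ratio) = 0.283887
t = 0.283887 / 0.034 = 8.35 hours

8.35


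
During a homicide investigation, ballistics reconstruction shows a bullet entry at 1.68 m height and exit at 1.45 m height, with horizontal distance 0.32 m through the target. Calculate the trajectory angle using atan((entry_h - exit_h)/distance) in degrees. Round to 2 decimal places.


Bullet trajectory angle:
Height difference = 1.68 - 1.45 = 0.23 m
angle = atan(0.23 / 0.32)
angle = atan(0.71875)
angle = 35.71 degrees

35.71


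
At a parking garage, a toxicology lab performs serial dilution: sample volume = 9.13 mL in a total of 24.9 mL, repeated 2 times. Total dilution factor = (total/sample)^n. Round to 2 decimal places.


Dilution factor calculation:
Single dilution = V_total / V_sample = 24.9 / 9.13 ≈ 2.727273
Number of dilutions = 2
Total DF = (24.9 / 9.13)^2 (full precision, rounded at the end) = 7.44

7.44


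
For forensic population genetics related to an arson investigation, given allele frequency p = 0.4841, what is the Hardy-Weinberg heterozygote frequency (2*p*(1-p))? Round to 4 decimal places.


Hardy-Weinberg heterozygote frequency:
q = 1 - p = 1 - 0.4841 = 0.5159
2pq = 2 * 0.4841 * 0.5159 = 0.4995

0.4995


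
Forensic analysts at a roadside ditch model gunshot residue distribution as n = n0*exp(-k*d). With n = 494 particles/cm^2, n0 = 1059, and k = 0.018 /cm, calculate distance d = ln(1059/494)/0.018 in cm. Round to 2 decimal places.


GSR distance calculation:
n0/n = 1059 / 494 = 2.143725
ln(n0/n) = 0.762545
d = 0.762545 / 0.018 = 42.36 cm

42.36


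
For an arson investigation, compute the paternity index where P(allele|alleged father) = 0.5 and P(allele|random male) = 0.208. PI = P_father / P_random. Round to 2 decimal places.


Paternity Index calculation:
PI = P(allele|father) / P(allele|random)
PI = 0.5 / 0.208
PI = 2.40

2.40


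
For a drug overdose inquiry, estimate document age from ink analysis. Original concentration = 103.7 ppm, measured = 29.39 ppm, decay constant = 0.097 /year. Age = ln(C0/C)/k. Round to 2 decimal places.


Document age estimation:
C0/C = 103.7 / 29.39 = 3.528411
ln(C0/C) = 1.260848
t = 1.260848 / 0.097 = 13.00 years

13.00


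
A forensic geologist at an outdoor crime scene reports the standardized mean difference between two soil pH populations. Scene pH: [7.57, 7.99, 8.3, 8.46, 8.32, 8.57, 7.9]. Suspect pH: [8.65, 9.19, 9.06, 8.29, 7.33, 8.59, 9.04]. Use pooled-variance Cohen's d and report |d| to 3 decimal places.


Pooled-variance Cohen's d for soil pH comparison:
Scene mean = 57.11 / 7 = 8.158571
Suspect mean = 60.15 / 7 = 8.592857
Scene sample variance s_s^2 = 0.124648
Suspect sample variance s_c^2 = 0.410757
Pooled variance = ((n_s-1)*s_s^2 + (n_c-1)*s_c^2) / (n_s + n_c - 2) = 0.267702
Pooled SD = sqrt(0.267702) = 0.517399
Mean difference = -0.434286
|d| = |-0.434286| / 0.517399 = 0.839

0.839


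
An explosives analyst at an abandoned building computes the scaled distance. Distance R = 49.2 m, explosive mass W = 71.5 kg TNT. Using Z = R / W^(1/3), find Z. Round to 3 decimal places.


Scaled distance calculation:
W^(1/3) = 71.5^(1/3) = 4.150515
Z = R / W^(1/3) = 49.2 / 4.150515
Z = 11.854 m/kg^(1/3)

11.854


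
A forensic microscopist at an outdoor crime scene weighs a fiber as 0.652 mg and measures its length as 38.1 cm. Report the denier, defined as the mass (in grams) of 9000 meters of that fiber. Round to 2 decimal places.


Denier calculation:
Mass in grams = 0.652 mg / 1000 = 0.000652 g
Length in meters = 38.1 cm / 100 = 0.381 m
Linear density = mass / length = 0.000652 / 0.381 = 0.00171129 g/m
Denier = (g/m) * 9000 = 0.00171129 * 9000 = 15.40

15.40


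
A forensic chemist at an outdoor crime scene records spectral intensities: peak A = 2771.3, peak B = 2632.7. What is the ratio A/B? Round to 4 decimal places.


Spectral peak ratio:
Peak A = 2771.3 counts
Peak B = 2632.7 counts
Ratio = 2771.3 / 2632.7 = 1.0526

1.0526


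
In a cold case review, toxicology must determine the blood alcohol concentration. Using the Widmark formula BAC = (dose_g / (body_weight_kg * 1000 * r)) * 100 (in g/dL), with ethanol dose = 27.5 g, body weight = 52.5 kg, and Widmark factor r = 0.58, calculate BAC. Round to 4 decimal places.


Applying the Widmark formula:
BAC = (dose_g / (body_wt * 1000 * r)) * 100
Denominator = 52.5 * 1000 * 0.58 = 30450
BAC = (27.5 / 30450) * 100
BAC = 0.0903 g/dL

0.0903


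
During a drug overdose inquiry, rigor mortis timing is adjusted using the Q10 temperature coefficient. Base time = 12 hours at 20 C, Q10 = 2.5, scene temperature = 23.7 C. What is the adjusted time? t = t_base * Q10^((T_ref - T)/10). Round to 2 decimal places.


Rigor mortis time adjustment:
Exponent = (T_ref - T_actual) / 10 = (20 - 23.7) / 10 = -0.37
Q10 factor = 2.5^-0.37 = 0.71246
t_adjusted = 12 * 0.71246 = 8.55 hours

8.55


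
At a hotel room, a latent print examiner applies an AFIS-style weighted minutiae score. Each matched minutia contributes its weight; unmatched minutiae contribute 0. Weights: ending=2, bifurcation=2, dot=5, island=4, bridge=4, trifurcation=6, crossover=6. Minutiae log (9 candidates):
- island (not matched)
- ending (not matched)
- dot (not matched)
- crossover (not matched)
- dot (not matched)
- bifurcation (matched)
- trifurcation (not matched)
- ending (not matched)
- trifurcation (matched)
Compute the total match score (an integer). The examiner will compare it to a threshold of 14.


Weighted minutiae match score:
  island: not matched, +0
  ending: not matched, +0
  dot: not matched, +0
  crossover: not matched, +0
  dot: not matched, +0
  bifurcation: matched, +2 (running total 2)
  trifurcation: not matched, +0
  ending: not matched, +0
  trifurcation: matched, +6 (running total 8)
Total score = 8
Threshold = 14; verdict = inconclusive

8
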